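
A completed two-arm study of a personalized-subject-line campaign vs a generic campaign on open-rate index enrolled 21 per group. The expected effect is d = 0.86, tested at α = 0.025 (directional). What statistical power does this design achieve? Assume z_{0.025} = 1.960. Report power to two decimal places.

For two equal groups, power = Φ(d·√(n/2) − z_{α}).
d·√(n/2) = 0.86 × √(21/2) = 0.86 × 3.240 = 2.787.
z_β = 2.787 − 1.960 = 0.827.
Power = Φ(0.827) = 0.796.

power ≈ 0.80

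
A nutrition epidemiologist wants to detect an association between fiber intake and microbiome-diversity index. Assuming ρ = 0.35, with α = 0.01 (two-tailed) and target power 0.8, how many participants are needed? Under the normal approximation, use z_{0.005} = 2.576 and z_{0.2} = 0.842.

n = 91

Fisher's z: C = ½·ln((1+r)/(1−r)) = ½·ln(2.0769) = 0.3654.
n = ((z_{α/2} + z_β)/C)² + 3.
(2.576 + 0.842) / 0.3654 = 3.418 / 0.3654 = 9.354.
n = 9.354² + 3 = 87.50 + 3 = 90.5.
Round up.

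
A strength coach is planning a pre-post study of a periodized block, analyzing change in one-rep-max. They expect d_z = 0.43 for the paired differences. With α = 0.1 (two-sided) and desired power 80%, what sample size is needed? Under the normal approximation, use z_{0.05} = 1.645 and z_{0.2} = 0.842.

For a paired (one-sample on differences) test: n = ((z_{α/2} + z_β) / d)².
z_{α/2} + z_β = 1.645 + 0.842 = 2.487.
n = (2.487 / 0.43)² = 5.784² = 33.45.
Round up.

n = 34 pairs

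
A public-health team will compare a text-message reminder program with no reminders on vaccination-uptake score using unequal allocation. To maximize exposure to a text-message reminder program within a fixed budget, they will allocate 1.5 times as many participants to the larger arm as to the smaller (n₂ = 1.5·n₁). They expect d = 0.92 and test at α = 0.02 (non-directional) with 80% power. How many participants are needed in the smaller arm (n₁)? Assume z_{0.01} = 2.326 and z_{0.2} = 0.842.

With allocation ratio k = n₂/n₁ = 1.5, Var(x̄₁−x̄₂) = σ²(1/n₁ + 1/(k·n₁)) = σ²·(k+1)/(k·n₁).
So n₁ = (1 + 1/k)·((z_{α/2} + z_β)/d)² = 1.667 × (3.168/0.92)².
n₁ = 1.667 × 11.86 = 19.8.
Round up: n₁ = 20, giving n₂ = 1.5 × 20 = 30.

n₁ = 20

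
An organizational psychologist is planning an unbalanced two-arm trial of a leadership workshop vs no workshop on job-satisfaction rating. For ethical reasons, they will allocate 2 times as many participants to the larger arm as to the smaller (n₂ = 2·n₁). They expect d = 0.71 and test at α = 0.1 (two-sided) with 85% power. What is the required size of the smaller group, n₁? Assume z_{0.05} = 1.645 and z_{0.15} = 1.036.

With allocation ratio k = n₂/n₁ = 2, Var(x̄₁−x̄₂) = σ²(1/n₁ + 1/(k·n₁)) = σ²·(k+1)/(k·n₁).
So n₁ = (1 + 1/k)·((z_{α/2} + z_β)/d)² = 1.500 × (2.681/0.71)².
n₁ = 1.500 × 14.26 = 21.4.
Round up: n₁ = 22, giving n₂ = 2 × 22 = 44.

n₁ = 22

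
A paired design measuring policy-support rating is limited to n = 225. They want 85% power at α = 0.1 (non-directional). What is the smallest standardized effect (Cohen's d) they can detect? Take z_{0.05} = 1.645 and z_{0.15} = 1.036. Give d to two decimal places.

For a single sample (or paired design) of n = 225: d_min = (z_{α/2} + z_β)/√n.
z-sum = 1.645 + 1.036 = 2.681.
d_min = 2.681 / √225 = 2.681 / 15.000 = 0.179.

d_min ≈ 0.18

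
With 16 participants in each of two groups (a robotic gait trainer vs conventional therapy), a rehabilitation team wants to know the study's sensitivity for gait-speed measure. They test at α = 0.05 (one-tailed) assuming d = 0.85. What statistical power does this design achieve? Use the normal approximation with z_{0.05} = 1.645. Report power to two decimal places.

For two equal groups, power = Φ(d·√(n/2) − z_{α}).
d·√(n/2) = 0.85 × √(16/2) = 0.85 × 2.828 = 2.404.
z_β = 2.404 − 1.645 = 0.759.
Power = Φ(0.759) = 0.776.

power ≈ 0.78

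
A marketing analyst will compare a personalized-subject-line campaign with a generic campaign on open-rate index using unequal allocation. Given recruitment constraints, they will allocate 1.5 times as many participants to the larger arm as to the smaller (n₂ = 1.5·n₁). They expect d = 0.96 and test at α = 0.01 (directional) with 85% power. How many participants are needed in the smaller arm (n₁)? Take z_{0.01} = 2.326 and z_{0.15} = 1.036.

n₁ = 21

With allocation ratio k = n₂/n₁ = 1.5, Var(x̄₁−x̄₂) = σ²(1/n₁ + 1/(k·n₁)) = σ²·(k+1)/(k·n₁).
So n₁ = (1 + 1/k)·((z_{α} + z_β)/d)² = 1.667 × (3.362/0.96)².
n₁ = 1.667 × 12.26 = 20.4.
Round up: n₁ = 21, giving n₂ = ⌈1.5 × 21⌉ = ⌈31.5⌉ = 32.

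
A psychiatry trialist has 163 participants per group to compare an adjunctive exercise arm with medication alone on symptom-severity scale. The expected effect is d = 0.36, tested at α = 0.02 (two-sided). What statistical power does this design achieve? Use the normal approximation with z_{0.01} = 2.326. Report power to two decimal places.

power ≈ 0.82

For two equal groups, power = Φ(d·√(n/2) − z_{α/2}).
d·√(n/2) = 0.36 × √(163/2) = 0.36 × 9.028 = 3.250.
z_β = 3.250 − 2.326 = 0.924.
Power = Φ(0.924) = 0.822.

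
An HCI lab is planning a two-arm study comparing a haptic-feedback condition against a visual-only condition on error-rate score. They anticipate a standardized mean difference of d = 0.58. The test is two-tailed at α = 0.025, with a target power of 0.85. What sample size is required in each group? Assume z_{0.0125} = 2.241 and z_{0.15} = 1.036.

n = 64 per group

For two independent groups with equal n: n = 2·((z_{α/2} + z_β) / d)².
z_{α/2} + z_β = 2.241 + 1.036 = 3.277.
n = 2 × (3.277 / 0.58)² = 2 × 5.650² = 2 × 31.92 = 63.8.
Round up to the next whole participant.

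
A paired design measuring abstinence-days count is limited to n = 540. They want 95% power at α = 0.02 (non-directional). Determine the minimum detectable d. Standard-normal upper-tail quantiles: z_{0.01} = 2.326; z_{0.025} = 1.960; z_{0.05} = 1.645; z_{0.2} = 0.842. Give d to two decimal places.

d_min ≈ 0.17

For a single sample (or paired design) of n = 540: d_min = (z_{α/2} + z_β)/√n.
z-sum = 2.326 + 1.645 = 3.971.
d_min = 3.971 / √540 = 3.971 / 23.238 = 0.171.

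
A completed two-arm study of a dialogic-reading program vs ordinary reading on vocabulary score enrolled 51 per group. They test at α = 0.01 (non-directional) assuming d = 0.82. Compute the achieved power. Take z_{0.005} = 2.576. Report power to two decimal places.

For two equal groups, power = Φ(d·√(n/2) − z_{α/2}).
d·√(n/2) = 0.82 × √(51/2) = 0.82 × 5.050 = 4.141.
z_β = 4.141 − 2.576 = 1.565.
Power = Φ(1.565) = 0.941.

power ≈ 0.94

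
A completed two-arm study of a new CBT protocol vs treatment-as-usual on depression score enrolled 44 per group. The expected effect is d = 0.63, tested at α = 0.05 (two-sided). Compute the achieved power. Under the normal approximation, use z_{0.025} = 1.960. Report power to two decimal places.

For two equal groups, power = Φ(d·√(n/2) − z_{α/2}).
d·√(n/2) = 0.63 × √(44/2) = 0.63 × 4.690 = 2.955.
z_β = 2.955 − 1.960 = 0.995.
Power = Φ(0.995) = 0.840.

power ≈ 0.84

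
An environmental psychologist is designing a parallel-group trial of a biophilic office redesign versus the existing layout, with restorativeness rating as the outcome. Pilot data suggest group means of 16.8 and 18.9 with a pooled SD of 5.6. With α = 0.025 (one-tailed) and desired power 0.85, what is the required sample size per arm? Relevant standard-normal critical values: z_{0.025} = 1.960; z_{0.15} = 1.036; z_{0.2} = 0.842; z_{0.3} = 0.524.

n = 128 per group

Cohen's d = |M₁ − M₂| / SD_pooled = |16.8 − 18.9| / 5.6 = 2.1 / 5.6 = 0.375.
For two independent groups with equal n: n = 2·((z_{α} + z_β) / d)².
z_{α} + z_β = 1.960 + 1.036 = 2.996.
n = 2 × (2.996 / 0.375)² = 2 × 7.989² = 2 × 63.83 = 127.7.
Round up to the next whole participant.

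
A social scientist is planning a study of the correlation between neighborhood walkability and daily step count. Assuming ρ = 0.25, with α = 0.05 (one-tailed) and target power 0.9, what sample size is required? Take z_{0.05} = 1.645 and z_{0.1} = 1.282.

Fisher's z: C = ½·ln((1+r)/(1−r)) = ½·ln(1.6667) = 0.2554.
n = ((z_{α} + z_β)/C)² + 3.
(1.645 + 1.282) / 0.2554 = 2.927 / 0.2554 = 11.460.
n = 11.460² + 3 = 131.34 + 3 = 134.3.
Round up.

n = 135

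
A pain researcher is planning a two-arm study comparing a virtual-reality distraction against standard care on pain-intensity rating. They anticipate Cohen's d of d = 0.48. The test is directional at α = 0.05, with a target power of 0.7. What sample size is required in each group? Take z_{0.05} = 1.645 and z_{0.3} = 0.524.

For two independent groups with equal n: n = 2·((z_{α} + z_β) / d)².
z_{α} + z_β = 1.645 + 0.524 = 2.169.
n = 2 × (2.169 / 0.48)² = 2 × 4.519² = 2 × 20.42 = 40.8.
Round up to the next whole participant.

n = 41 per group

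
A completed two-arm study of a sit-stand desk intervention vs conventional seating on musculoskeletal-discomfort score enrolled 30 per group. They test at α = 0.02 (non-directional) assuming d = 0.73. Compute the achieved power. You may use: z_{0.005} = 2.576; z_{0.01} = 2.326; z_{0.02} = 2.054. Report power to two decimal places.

For two equal groups, power = Φ(d·√(n/2) − z_{α/2}).
d·√(n/2) = 0.73 × √(30/2) = 0.73 × 3.873 = 2.827.
z_β = 2.827 − 2.326 = 0.501.
Power = Φ(0.501) = 0.692.

power ≈ 0.69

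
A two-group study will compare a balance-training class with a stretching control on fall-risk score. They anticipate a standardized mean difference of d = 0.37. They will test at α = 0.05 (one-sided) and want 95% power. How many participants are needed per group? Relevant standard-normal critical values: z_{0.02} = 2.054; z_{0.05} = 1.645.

n = 159 per group

For two independent groups with equal n: n = 2·((z_{α} + z_β) / d)².
z_{α} + z_β = 1.645 + 1.645 = 3.290.
n = 2 × (3.290 / 0.37)² = 2 × 8.892² = 2 × 79.07 = 158.1.
Round up to the next whole participant.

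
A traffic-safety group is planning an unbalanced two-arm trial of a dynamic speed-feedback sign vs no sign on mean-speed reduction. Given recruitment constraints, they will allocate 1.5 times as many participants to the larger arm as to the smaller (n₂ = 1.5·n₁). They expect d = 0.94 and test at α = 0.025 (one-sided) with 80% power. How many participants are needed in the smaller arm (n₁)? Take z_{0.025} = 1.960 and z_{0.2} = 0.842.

With allocation ratio k = n₂/n₁ = 1.5, Var(x̄₁−x̄₂) = σ²(1/n₁ + 1/(k·n₁)) = σ²·(k+1)/(k·n₁).
So n₁ = (1 + 1/k)·((z_{α} + z_β)/d)² = 1.667 × (2.802/0.94)².
n₁ = 1.667 × 8.89 = 14.8.
Round up: n₁ = 15, giving n₂ = ⌈1.5 × 15⌉ = ⌈22.5⌉ = 23.

n₁ = 15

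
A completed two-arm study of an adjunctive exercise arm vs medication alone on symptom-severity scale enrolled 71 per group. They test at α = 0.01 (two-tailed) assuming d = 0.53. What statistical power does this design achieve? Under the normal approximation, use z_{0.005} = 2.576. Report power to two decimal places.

For two equal groups, power = Φ(d·√(n/2) − z_{α/2}).
d·√(n/2) = 0.53 × √(71/2) = 0.53 × 5.958 = 3.158.
z_β = 3.158 − 2.576 = 0.582.
Power = Φ(0.582) = 0.720.

power ≈ 0.72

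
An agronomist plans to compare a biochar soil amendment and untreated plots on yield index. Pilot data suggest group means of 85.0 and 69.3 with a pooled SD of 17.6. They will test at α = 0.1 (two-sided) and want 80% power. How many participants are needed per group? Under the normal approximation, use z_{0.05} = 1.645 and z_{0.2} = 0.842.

Cohen's d = |M₁ − M₂| / SD_pooled = |85.0 − 69.3| / 17.6 = 15.7 / 17.6 = 0.892.
For two independent groups with equal n: n = 2·((z_{α/2} + z_β) / d)².
z_{α/2} + z_β = 1.645 + 0.842 = 2.487.
n = 2 × (2.487 / 0.892)² = 2 × 2.788² = 2 × 7.77 = 15.5.
Round up to the next whole participant.

n = 16 per group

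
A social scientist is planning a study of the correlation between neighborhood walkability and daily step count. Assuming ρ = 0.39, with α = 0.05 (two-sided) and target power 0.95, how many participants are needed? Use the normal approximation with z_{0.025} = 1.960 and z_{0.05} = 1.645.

Fisher's z: C = ½·ln((1+r)/(1−r)) = ½·ln(2.2787) = 0.4118.
n = ((z_{α/2} + z_β)/C)² + 3.
(1.960 + 1.645) / 0.4118 = 3.605 / 0.4118 = 8.754.
n = 8.754² + 3 = 76.64 + 3 = 79.6.
Round up.

n = 80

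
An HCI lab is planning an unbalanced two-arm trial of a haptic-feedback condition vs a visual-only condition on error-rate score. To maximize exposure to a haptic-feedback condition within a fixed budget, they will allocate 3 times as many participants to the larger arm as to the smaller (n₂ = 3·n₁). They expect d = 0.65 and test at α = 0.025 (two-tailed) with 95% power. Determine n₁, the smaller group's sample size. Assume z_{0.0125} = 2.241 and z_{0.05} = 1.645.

n₁ = 48

With allocation ratio k = n₂/n₁ = 3, Var(x̄₁−x̄₂) = σ²(1/n₁ + 1/(k·n₁)) = σ²·(k+1)/(k·n₁).
So n₁ = (1 + 1/k)·((z_{α/2} + z_β)/d)² = 1.333 × (3.886/0.65)².
n₁ = 1.333 × 35.74 = 47.7.
Round up: n₁ = 48, giving n₂ = 3 × 48 = 144.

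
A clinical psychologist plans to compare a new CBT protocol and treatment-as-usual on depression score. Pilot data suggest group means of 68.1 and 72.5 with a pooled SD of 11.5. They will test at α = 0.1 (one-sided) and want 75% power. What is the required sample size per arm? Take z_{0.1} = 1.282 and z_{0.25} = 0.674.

n = 53 per group

Cohen's d = |M₁ − M₂| / SD_pooled = |68.1 − 72.5| / 11.5 = 4.4 / 11.5 = 0.383.
For two independent groups with equal n: n = 2·((z_{α} + z_β) / d)².
z_{α} + z_β = 1.282 + 0.674 = 1.956.
n = 2 × (1.956 / 0.383)² = 2 × 5.107² = 2 × 26.08 = 52.2.
Round up to the next whole participant.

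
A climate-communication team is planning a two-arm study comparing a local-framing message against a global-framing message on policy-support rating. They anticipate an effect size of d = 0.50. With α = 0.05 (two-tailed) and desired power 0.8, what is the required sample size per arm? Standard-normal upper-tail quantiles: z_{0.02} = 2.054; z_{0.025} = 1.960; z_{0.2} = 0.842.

n = 63 per group

For two independent groups with equal n: n = 2·((z_{α/2} + z_β) / d)².
z_{α/2} + z_β = 1.960 + 0.842 = 2.802.
n = 2 × (2.802 / 0.50)² = 2 × 5.604² = 2 × 31.40 = 62.8.
Round up to the next whole participant.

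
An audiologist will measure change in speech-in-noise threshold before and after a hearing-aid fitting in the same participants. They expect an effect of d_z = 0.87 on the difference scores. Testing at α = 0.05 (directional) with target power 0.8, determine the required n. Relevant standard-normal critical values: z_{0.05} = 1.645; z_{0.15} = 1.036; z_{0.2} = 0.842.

n = 9 pairs

For a paired (one-sample on differences) test: n = ((z_{α} + z_β) / d)².
z_{α} + z_β = 1.645 + 0.842 = 2.487.
n = (2.487 / 0.87)² = 2.859² = 8.17.
Round up.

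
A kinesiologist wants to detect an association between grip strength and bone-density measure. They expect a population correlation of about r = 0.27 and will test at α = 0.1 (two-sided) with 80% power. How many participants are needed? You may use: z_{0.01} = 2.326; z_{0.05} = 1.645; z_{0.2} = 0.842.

n = 84

Fisher's z: C = ½·ln((1+r)/(1−r)) = ½·ln(1.7397) = 0.2769.
n = ((z_{α/2} + z_β)/C)² + 3.
(1.645 + 0.842) / 0.2769 = 2.487 / 0.2769 = 8.982.
n = 8.982² + 3 = 80.67 + 3 = 83.7.
Round up.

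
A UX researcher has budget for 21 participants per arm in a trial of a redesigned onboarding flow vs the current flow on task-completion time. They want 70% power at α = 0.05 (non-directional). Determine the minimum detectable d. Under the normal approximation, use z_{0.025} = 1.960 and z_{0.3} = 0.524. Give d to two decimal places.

For two independent groups of n = 21 each: d_min = (z_{α/2} + z_β)·√(2/n).
z-sum = 1.960 + 0.524 = 2.484.
d_min = 2.484 × √(2/21) = 2.484 × 0.3086 = 0.767.

d_min ≈ 0.77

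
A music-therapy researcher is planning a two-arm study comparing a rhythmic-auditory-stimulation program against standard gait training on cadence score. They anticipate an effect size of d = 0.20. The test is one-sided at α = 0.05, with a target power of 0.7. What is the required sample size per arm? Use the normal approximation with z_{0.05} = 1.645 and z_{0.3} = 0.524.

n = 236 per group

For two independent groups with equal n: n = 2·((z_{α} + z_β) / d)².
z_{α} + z_β = 1.645 + 0.524 = 2.169.
n = 2 × (2.169 / 0.20)² = 2 × 10.845² = 2 × 117.61 = 235.2.
Round up to the next whole participant.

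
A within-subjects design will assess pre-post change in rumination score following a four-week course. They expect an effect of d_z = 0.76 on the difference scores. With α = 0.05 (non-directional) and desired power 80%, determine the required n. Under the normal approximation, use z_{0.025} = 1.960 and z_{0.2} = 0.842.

For a paired (one-sample on differences) test: n = ((z_{α/2} + z_β) / d)².
z_{α/2} + z_β = 1.960 + 0.842 = 2.802.
n = (2.802 / 0.76)² = 3.687² = 13.59.
Round up.

n = 14 pairs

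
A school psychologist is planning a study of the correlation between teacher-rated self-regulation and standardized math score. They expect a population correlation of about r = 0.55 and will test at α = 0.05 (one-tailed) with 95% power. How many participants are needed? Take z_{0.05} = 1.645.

Fisher's z: C = ½·ln((1+r)/(1−r)) = ½·ln(3.4444) = 0.6184.
n = ((z_{α} + z_β)/C)² + 3.
(1.645 + 1.645) / 0.6184 = 3.290 / 0.6184 = 5.320.
n = 5.320² + 3 = 28.30 + 3 = 31.3.
Round up.

n = 32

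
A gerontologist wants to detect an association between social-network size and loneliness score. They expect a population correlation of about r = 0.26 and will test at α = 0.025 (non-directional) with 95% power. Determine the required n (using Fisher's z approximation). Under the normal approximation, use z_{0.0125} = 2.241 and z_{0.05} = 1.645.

n = 217

Fisher's z: C = ½·ln((1+r)/(1−r)) = ½·ln(1.7027) = 0.2661.
n = ((z_{α/2} + z_β)/C)² + 3.
(2.241 + 1.645) / 0.2661 = 3.886 / 0.2661 = 14.604.
n = 14.604² + 3 = 213.26 + 3 = 216.3.
Round up.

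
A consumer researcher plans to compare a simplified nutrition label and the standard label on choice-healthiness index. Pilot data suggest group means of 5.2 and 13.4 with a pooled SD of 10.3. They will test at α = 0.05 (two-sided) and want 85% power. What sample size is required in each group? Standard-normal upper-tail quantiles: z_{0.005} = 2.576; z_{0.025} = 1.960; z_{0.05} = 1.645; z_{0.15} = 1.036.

Cohen's d = |M₁ − M₂| / SD_pooled = |5.2 − 13.4| / 10.3 = 8.2 / 10.3 = 0.796.
For two independent groups with equal n: n = 2·((z_{α/2} + z_β) / d)².
z_{α/2} + z_β = 1.960 + 1.036 = 2.996.
n = 2 × (2.996 / 0.796)² = 2 × 3.764² = 2 × 14.17 = 28.3.
Round up to the next whole participant.

n = 29 per group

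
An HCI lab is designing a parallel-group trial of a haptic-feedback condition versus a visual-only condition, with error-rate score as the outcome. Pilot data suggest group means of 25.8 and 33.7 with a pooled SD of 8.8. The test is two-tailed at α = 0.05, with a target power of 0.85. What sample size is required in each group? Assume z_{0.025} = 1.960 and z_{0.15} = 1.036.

Cohen's d = |M₁ − M₂| / SD_pooled = |25.8 − 33.7| / 8.8 = 7.9 / 8.8 = 0.898.
For two independent groups with equal n: n = 2·((z_{α/2} + z_β) / d)².
z_{α/2} + z_β = 1.960 + 1.036 = 2.996.
n = 2 × (2.996 / 0.898)² = 2 × 3.336² = 2 × 11.13 = 22.3.
Round up to the next whole participant.

n = 23 per group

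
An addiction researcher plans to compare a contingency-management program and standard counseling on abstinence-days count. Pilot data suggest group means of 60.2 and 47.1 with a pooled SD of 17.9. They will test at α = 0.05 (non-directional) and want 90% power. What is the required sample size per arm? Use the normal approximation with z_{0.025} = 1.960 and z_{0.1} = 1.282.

Cohen's d = |M₁ − M₂| / SD_pooled = |60.2 − 47.1| / 17.9 = 13.1 / 17.9 = 0.732.
For two independent groups with equal n: n = 2·((z_{α/2} + z_β) / d)².
z_{α/2} + z_β = 1.960 + 1.282 = 3.242.
n = 2 × (3.242 / 0.732)² = 2 × 4.429² = 2 × 19.62 = 39.2.
Round up to the next whole participant.

n = 40 per group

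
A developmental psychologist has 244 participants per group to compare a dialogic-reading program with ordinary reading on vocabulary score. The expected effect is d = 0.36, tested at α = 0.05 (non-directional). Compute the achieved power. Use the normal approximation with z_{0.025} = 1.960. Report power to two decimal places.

For two equal groups, power = Φ(d·√(n/2) − z_{α/2}).
d·√(n/2) = 0.36 × √(244/2) = 0.36 × 11.045 = 3.976.
z_β = 3.976 − 1.960 = 2.016.
Power = Φ(2.016) = 0.978.

power ≈ 0.98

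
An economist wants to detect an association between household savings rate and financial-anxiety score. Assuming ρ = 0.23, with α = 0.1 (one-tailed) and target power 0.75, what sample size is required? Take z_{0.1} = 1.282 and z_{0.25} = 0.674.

n = 73

Fisher's z: C = ½·ln((1+r)/(1−r)) = ½·ln(1.5974) = 0.2342.
n = ((z_{α} + z_β)/C)² + 3.
(1.282 + 0.674) / 0.2342 = 1.956 / 0.2342 = 8.352.
n = 8.352² + 3 = 69.75 + 3 = 72.8.
Round up.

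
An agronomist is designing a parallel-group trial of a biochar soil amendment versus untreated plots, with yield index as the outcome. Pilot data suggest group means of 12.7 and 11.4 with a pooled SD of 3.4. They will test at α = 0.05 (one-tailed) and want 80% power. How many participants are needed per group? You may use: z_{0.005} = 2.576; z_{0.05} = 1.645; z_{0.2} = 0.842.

n = 85 per group

Cohen's d = |M₁ − M₂| / SD_pooled = |12.7 − 11.4| / 3.4 = 1.3 / 3.4 = 0.382.
For two independent groups with equal n: n = 2·((z_{α} + z_β) / d)².
z_{α} + z_β = 1.645 + 0.842 = 2.487.
n = 2 × (2.487 / 0.382)² = 2 × 6.510² = 2 × 42.39 = 84.8.
Round up to the next whole participant.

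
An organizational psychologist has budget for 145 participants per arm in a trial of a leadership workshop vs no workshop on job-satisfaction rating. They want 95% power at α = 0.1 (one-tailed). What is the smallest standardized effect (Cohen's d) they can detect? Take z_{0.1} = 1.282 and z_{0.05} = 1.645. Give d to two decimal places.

For two independent groups of n = 145 each: d_min = (z_{α} + z_β)·√(2/n).
z-sum = 1.282 + 1.645 = 2.927.
d_min = 2.927 × √(2/145) = 2.927 × 0.1174 = 0.344.

d_min ≈ 0.34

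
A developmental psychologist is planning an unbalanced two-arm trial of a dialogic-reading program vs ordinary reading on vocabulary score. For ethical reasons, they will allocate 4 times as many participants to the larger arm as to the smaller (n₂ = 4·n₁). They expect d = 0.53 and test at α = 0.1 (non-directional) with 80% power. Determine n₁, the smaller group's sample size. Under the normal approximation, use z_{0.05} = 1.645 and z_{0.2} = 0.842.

n₁ = 28

With allocation ratio k = n₂/n₁ = 4, Var(x̄₁−x̄₂) = σ²(1/n₁ + 1/(k·n₁)) = σ²·(k+1)/(k·n₁).
So n₁ = (1 + 1/k)·((z_{α/2} + z_β)/d)² = 1.250 × (2.487/0.53)².
n₁ = 1.250 × 22.02 = 27.5.
Round up: n₁ = 28, giving n₂ = 4 × 28 = 112.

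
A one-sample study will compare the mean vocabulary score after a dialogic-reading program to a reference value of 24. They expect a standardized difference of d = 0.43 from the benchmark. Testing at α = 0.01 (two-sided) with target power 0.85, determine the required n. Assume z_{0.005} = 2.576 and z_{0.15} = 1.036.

n = 71

For a one-sample test: n = ((z_{α/2} + z_β) / d)².
z_{α/2} + z_β = 2.576 + 1.036 = 3.612.
n = (3.612 / 0.43)² = 8.400² = 70.56.
Round up.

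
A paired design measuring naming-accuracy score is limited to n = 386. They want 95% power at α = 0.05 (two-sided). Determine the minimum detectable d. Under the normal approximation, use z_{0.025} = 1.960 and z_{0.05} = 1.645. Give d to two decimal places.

For a single sample (or paired design) of n = 386: d_min = (z_{α/2} + z_β)/√n.
z-sum = 1.960 + 1.645 = 3.605.
d_min = 3.605 / √386 = 3.605 / 19.647 = 0.183.

d_min ≈ 0.18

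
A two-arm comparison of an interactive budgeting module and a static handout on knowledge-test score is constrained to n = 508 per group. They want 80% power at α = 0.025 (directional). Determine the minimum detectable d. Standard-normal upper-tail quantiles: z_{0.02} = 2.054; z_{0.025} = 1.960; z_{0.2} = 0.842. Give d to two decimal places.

d_min ≈ 0.18

For two independent groups of n = 508 each: d_min = (z_{α} + z_β)·√(2/n).
z-sum = 1.960 + 0.842 = 2.802.
d_min = 2.802 × √(2/508) = 2.802 × 0.0627 = 0.176.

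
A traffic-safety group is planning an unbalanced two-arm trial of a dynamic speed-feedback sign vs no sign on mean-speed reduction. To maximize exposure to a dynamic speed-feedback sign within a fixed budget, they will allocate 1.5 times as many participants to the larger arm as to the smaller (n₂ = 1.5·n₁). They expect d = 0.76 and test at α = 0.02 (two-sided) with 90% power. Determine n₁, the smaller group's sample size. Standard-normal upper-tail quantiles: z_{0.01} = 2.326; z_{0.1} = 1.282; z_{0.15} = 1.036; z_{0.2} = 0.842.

With allocation ratio k = n₂/n₁ = 1.5, Var(x̄₁−x̄₂) = σ²(1/n₁ + 1/(k·n₁)) = σ²·(k+1)/(k·n₁).
So n₁ = (1 + 1/k)·((z_{α/2} + z_β)/d)² = 1.667 × (3.608/0.76)².
n₁ = 1.667 × 22.54 = 37.6.
Round up: n₁ = 38, giving n₂ = 1.5 × 38 = 57.

n₁ = 38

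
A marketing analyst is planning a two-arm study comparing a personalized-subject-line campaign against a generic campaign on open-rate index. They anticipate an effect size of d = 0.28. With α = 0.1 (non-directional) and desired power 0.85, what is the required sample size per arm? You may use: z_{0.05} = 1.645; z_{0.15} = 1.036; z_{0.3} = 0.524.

For two independent groups with equal n: n = 2·((z_{α/2} + z_β) / d)².
z_{α/2} + z_β = 1.645 + 1.036 = 2.681.
n = 2 × (2.681 / 0.28)² = 2 × 9.575² = 2 × 91.68 = 183.4.
Round up to the next whole participant.

n = 184 per group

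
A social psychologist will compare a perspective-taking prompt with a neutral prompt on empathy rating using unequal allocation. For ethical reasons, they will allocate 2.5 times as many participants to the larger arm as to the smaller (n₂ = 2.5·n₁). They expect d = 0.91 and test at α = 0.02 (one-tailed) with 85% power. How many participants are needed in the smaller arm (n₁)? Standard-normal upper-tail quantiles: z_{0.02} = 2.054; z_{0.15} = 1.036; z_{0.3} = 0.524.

With allocation ratio k = n₂/n₁ = 2.5, Var(x̄₁−x̄₂) = σ²(1/n₁ + 1/(k·n₁)) = σ²·(k+1)/(k·n₁).
So n₁ = (1 + 1/k)·((z_{α} + z_β)/d)² = 1.400 × (3.090/0.91)².
n₁ = 1.400 × 11.53 = 16.1.
Round up: n₁ = 17, giving n₂ = ⌈2.5 × 17⌉ = ⌈42.5⌉ = 43.

n₁ = 17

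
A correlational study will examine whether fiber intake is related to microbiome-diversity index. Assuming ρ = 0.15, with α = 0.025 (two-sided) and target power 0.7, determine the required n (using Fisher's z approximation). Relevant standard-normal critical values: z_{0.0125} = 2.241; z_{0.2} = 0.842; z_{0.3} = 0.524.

n = 338

Fisher's z: C = ½·ln((1+r)/(1−r)) = ½·ln(1.3529) = 0.1511.
n = ((z_{α/2} + z_β)/C)² + 3.
(2.241 + 0.524) / 0.1511 = 2.765 / 0.1511 = 18.299.
n = 18.299² + 3 = 334.86 + 3 = 337.9.
Round up.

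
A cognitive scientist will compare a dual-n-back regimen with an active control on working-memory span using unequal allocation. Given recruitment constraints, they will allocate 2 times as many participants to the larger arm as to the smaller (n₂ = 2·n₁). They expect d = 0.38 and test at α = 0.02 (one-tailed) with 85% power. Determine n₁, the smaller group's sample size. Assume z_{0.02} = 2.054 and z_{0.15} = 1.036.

With allocation ratio k = n₂/n₁ = 2, Var(x̄₁−x̄₂) = σ²(1/n₁ + 1/(k·n₁)) = σ²·(k+1)/(k·n₁).
So n₁ = (1 + 1/k)·((z_{α} + z_β)/d)² = 1.500 × (3.090/0.38)².
n₁ = 1.500 × 66.12 = 99.2.
Round up: n₁ = 100, giving n₂ = 2 × 100 = 200.

n₁ = 100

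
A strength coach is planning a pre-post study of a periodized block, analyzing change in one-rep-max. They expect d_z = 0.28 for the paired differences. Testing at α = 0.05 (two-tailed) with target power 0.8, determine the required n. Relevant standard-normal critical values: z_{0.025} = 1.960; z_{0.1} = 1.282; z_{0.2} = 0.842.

For a paired (one-sample on differences) test: n = ((z_{α/2} + z_β) / d)².
z_{α/2} + z_β = 1.960 + 0.842 = 2.802.
n = (2.802 / 0.28)² = 10.007² = 100.14.
Round up.

n = 101 pairs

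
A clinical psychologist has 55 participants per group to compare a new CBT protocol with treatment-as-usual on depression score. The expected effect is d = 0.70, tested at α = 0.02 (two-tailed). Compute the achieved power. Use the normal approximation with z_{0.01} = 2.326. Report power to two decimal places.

For two equal groups, power = Φ(d·√(n/2) − z_{α/2}).
d·√(n/2) = 0.70 × √(55/2) = 0.70 × 5.244 = 3.671.
z_β = 3.671 − 2.326 = 1.345.
Power = Φ(1.345) = 0.911.

power ≈ 0.91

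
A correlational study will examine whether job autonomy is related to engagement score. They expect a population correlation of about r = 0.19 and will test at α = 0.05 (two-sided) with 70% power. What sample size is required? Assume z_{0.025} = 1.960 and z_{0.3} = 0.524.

Fisher's z: C = ½·ln((1+r)/(1−r)) = ½·ln(1.4691) = 0.1923.
n = ((z_{α/2} + z_β)/C)² + 3.
(1.960 + 0.524) / 0.1923 = 2.484 / 0.1923 = 12.917.
n = 12.917² + 3 = 166.86 + 3 = 169.9.
Round up.

n = 170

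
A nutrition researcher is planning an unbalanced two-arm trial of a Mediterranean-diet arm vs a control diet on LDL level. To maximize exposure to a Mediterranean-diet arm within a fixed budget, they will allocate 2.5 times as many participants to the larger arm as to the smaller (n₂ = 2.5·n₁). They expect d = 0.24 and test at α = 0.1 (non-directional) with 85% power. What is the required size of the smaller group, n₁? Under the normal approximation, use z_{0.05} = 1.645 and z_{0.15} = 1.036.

With allocation ratio k = n₂/n₁ = 2.5, Var(x̄₁−x̄₂) = σ²(1/n₁ + 1/(k·n₁)) = σ²·(k+1)/(k·n₁).
So n₁ = (1 + 1/k)·((z_{α/2} + z_β)/d)² = 1.400 × (2.681/0.24)².
n₁ = 1.400 × 124.79 = 174.7.
Round up: n₁ = 175, giving n₂ = ⌈2.5 × 175⌉ = ⌈437.5⌉ = 438.

n₁ = 175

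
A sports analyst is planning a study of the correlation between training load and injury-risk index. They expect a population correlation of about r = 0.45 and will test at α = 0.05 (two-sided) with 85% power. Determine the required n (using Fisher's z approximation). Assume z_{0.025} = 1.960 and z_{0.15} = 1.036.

n = 42

Fisher's z: C = ½·ln((1+r)/(1−r)) = ½·ln(2.6364) = 0.4847.
n = ((z_{α/2} + z_β)/C)² + 3.
(1.960 + 1.036) / 0.4847 = 2.996 / 0.4847 = 6.181.
n = 6.181² + 3 = 38.21 + 3 = 41.2.
Round up.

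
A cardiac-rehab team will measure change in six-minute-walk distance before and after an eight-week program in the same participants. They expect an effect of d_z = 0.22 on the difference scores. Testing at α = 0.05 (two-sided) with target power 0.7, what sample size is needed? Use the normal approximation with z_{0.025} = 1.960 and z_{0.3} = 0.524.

n = 128 pairs

For a paired (one-sample on differences) test: n = ((z_{α/2} + z_β) / d)².
z_{α/2} + z_β = 1.960 + 0.524 = 2.484.
n = (2.484 / 0.22)² = 11.291² = 127.48.
Round up.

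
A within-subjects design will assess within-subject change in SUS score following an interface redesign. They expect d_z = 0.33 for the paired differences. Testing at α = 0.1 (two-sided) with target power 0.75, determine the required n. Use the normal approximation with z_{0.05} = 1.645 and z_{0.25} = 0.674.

For a paired (one-sample on differences) test: n = ((z_{α/2} + z_β) / d)².
z_{α/2} + z_β = 1.645 + 0.674 = 2.319.
n = (2.319 / 0.33)² = 7.027² = 49.38.
Round up.

n = 50 pairs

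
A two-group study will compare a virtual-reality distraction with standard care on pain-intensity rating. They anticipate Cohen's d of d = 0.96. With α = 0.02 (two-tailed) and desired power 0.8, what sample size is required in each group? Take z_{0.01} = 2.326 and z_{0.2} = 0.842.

n = 22 per group

For two independent groups with equal n: n = 2·((z_{α/2} + z_β) / d)².
z_{α/2} + z_β = 2.326 + 0.842 = 3.168.
n = 2 × (3.168 / 0.96)² = 2 × 3.300² = 2 × 10.89 = 21.8.
Round up to the next whole participant.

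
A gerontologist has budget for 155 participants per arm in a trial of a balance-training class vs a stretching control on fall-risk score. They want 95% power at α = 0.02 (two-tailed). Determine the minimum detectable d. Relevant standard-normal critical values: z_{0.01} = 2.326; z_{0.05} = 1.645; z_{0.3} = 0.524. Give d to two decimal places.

For two independent groups of n = 155 each: d_min = (z_{α/2} + z_β)·√(2/n).
z-sum = 2.326 + 1.645 = 3.971.
d_min = 3.971 × √(2/155) = 3.971 × 0.1136 = 0.451.

d_min ≈ 0.45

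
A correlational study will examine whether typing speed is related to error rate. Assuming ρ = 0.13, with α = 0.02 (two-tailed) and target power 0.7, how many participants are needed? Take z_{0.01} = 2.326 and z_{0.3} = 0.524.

n = 479

Fisher's z: C = ½·ln((1+r)/(1−r)) = ½·ln(1.2989) = 0.1307.
n = ((z_{α/2} + z_β)/C)² + 3.
(2.326 + 0.524) / 0.1307 = 2.850 / 0.1307 = 21.806.
n = 21.806² + 3 = 475.49 + 3 = 478.5.
Round up.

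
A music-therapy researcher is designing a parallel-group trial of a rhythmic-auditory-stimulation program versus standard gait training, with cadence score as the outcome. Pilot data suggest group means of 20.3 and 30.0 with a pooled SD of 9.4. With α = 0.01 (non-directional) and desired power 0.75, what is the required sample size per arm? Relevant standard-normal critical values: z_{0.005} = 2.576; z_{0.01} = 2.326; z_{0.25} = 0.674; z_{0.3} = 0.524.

n = 20 per group

Cohen's d = |M₁ − M₂| / SD_pooled = |20.3 − 30.0| / 9.4 = 9.7 / 9.4 = 1.032.
For two independent groups with equal n: n = 2·((z_{α/2} + z_β) / d)².
z_{α/2} + z_β = 2.576 + 0.674 = 3.250.
n = 2 × (3.250 / 1.032)² = 2 × 3.149² = 2 × 9.92 = 19.8.
Round up to the next whole participant.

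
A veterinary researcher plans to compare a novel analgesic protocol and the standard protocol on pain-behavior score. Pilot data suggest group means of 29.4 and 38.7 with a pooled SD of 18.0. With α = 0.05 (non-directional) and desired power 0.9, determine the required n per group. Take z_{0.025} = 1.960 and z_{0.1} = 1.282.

Cohen's d = |M₁ − M₂| / SD_pooled = |29.4 − 38.7| / 18.0 = 9.3 / 18.0 = 0.517.
For two independent groups with equal n: n = 2·((z_{α/2} + z_β) / d)².
z_{α/2} + z_β = 1.960 + 1.282 = 3.242.
n = 2 × (3.242 / 0.517)² = 2 × 6.271² = 2 × 39.32 = 78.6.
Round up to the next whole participant.

n = 79 per group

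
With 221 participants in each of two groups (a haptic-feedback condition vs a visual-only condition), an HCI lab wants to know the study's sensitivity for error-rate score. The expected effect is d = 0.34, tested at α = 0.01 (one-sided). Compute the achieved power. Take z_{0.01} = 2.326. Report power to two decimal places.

power ≈ 0.89

For two equal groups, power = Φ(d·√(n/2) − z_{α}).
d·√(n/2) = 0.34 × √(221/2) = 0.34 × 10.512 = 3.574.
z_β = 3.574 − 2.326 = 1.248.
Power = Φ(1.248) = 0.894.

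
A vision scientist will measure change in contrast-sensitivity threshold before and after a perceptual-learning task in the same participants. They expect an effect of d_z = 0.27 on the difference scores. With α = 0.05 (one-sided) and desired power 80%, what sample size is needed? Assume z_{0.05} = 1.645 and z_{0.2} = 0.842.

For a paired (one-sample on differences) test: n = ((z_{α} + z_β) / d)².
z_{α} + z_β = 1.645 + 0.842 = 2.487.
n = (2.487 / 0.27)² = 9.211² = 84.84.
Round up.

n = 85 pairs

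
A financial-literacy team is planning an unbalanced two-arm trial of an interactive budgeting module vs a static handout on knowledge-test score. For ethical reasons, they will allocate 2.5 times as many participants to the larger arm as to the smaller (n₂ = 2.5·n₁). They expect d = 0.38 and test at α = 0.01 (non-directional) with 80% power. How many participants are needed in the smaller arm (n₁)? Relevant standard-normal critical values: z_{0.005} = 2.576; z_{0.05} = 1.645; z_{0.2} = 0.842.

With allocation ratio k = n₂/n₁ = 2.5, Var(x̄₁−x̄₂) = σ²(1/n₁ + 1/(k·n₁)) = σ²·(k+1)/(k·n₁).
So n₁ = (1 + 1/k)·((z_{α/2} + z_β)/d)² = 1.400 × (3.418/0.38)².
n₁ = 1.400 × 80.91 = 113.3.
Round up: n₁ = 114, giving n₂ = 2.5 × 114 = 285.

n₁ = 114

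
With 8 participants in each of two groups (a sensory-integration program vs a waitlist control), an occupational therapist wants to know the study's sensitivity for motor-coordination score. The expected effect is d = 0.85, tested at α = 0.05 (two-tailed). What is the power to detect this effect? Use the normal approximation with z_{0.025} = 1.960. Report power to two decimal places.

For two equal groups, power = Φ(d·√(n/2) − z_{α/2}).
d·√(n/2) = 0.85 × √(8/2) = 0.85 × 2.000 = 1.700.
z_β = 1.700 − 1.960 = -0.260.
Power = Φ(-0.260) = 0.397.

power ≈ 0.40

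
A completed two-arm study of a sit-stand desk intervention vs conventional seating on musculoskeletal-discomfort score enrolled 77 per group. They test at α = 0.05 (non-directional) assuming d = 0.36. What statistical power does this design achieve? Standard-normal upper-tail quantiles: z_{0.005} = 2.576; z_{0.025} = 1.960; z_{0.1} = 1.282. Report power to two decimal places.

For two equal groups, power = Φ(d·√(n/2) − z_{α/2}).
d·√(n/2) = 0.36 × √(77/2) = 0.36 × 6.205 = 2.234.
z_β = 2.234 − 1.960 = 0.274.
Power = Φ(0.274) = 0.608.

power ≈ 0.61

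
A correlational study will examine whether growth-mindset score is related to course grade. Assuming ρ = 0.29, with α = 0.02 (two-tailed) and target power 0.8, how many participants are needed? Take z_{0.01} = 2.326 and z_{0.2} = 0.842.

n = 116

Fisher's z: C = ½·ln((1+r)/(1−r)) = ½·ln(1.8169) = 0.2986.
n = ((z_{α/2} + z_β)/C)² + 3.
(2.326 + 0.842) / 0.2986 = 3.168 / 0.2986 = 10.610.
n = 10.610² + 3 = 112.56 + 3 = 115.6.
Round up.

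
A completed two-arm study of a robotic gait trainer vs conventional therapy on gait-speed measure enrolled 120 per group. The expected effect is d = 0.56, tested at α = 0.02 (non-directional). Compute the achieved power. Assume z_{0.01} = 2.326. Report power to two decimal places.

power ≈ 0.98

For two equal groups, power = Φ(d·√(n/2) − z_{α/2}).
d·√(n/2) = 0.56 × √(120/2) = 0.56 × 7.746 = 4.338.
z_β = 4.338 − 2.326 = 2.012.
Power = Φ(2.012) = 0.978.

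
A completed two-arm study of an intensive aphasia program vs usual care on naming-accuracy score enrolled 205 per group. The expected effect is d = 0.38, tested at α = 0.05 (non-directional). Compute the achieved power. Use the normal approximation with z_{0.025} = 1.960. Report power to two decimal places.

power ≈ 0.97

For two equal groups, power = Φ(d·√(n/2) − z_{α/2}).
d·√(n/2) = 0.38 × √(205/2) = 0.38 × 10.124 = 3.847.
z_β = 3.847 − 1.960 = 1.887.
Power = Φ(1.887) = 0.970.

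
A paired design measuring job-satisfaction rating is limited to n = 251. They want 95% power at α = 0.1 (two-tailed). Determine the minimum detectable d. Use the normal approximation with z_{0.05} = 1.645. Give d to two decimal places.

For a single sample (or paired design) of n = 251: d_min = (z_{α/2} + z_β)/√n.
z-sum = 1.645 + 1.645 = 3.290.
d_min = 3.290 / √251 = 3.290 / 15.843 = 0.208.

d_min ≈ 0.21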